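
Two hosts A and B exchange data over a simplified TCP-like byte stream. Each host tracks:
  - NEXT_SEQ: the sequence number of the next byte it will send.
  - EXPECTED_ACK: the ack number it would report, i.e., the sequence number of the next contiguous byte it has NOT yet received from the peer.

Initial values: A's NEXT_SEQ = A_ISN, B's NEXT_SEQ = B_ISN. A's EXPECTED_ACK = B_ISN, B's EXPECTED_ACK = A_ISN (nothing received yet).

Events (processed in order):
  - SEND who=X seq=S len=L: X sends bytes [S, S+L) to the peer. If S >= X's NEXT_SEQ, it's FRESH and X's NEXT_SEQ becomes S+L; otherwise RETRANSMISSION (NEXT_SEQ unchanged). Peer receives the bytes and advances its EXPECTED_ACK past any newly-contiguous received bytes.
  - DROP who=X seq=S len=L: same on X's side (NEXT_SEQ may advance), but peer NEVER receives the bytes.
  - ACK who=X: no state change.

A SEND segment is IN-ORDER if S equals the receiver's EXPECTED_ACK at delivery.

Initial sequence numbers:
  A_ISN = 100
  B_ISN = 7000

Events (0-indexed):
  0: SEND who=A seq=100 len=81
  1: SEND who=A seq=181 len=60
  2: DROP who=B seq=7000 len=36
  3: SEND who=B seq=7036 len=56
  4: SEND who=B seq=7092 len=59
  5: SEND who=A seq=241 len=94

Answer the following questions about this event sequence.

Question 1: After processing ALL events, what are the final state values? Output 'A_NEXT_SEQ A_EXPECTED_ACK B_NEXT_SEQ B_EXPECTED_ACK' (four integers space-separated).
Answer: 335 7000 7151 335

Derivation:
After event 0: A_seq=181 A_ack=7000 B_seq=7000 B_ack=181
After event 1: A_seq=241 A_ack=7000 B_seq=7000 B_ack=241
After event 2: A_seq=241 A_ack=7000 B_seq=7036 B_ack=241
After event 3: A_seq=241 A_ack=7000 B_seq=7092 B_ack=241
After event 4: A_seq=241 A_ack=7000 B_seq=7151 B_ack=241
After event 5: A_seq=335 A_ack=7000 B_seq=7151 B_ack=335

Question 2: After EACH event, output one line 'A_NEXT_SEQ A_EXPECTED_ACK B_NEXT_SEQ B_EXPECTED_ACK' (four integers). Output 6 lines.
181 7000 7000 181
241 7000 7000 241
241 7000 7036 241
241 7000 7092 241
241 7000 7151 241
335 7000 7151 335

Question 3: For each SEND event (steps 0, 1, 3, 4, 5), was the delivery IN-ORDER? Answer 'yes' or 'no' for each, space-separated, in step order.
Answer: yes yes no no yes

Derivation:
Step 0: SEND seq=100 -> in-order
Step 1: SEND seq=181 -> in-order
Step 3: SEND seq=7036 -> out-of-order
Step 4: SEND seq=7092 -> out-of-order
Step 5: SEND seq=241 -> in-order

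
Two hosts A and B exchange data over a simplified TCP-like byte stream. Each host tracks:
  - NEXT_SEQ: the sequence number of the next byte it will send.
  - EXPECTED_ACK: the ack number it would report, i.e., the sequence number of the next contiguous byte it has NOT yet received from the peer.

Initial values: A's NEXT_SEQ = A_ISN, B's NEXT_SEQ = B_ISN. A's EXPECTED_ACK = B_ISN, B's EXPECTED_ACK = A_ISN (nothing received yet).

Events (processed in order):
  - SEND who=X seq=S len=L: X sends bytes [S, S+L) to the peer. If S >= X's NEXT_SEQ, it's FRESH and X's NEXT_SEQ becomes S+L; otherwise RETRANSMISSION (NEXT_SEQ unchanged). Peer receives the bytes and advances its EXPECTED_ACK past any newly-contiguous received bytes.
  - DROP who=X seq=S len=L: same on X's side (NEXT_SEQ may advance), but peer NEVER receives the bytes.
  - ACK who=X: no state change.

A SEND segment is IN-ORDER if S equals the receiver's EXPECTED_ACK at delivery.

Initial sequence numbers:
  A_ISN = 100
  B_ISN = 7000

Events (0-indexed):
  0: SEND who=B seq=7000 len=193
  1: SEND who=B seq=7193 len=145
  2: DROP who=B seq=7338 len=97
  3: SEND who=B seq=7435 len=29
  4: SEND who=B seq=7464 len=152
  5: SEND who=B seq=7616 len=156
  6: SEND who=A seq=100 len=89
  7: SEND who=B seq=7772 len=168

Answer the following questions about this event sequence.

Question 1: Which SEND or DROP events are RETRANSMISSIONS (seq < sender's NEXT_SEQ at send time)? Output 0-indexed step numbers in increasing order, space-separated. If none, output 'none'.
Answer: none

Derivation:
Step 0: SEND seq=7000 -> fresh
Step 1: SEND seq=7193 -> fresh
Step 2: DROP seq=7338 -> fresh
Step 3: SEND seq=7435 -> fresh
Step 4: SEND seq=7464 -> fresh
Step 5: SEND seq=7616 -> fresh
Step 6: SEND seq=100 -> fresh
Step 7: SEND seq=7772 -> fresh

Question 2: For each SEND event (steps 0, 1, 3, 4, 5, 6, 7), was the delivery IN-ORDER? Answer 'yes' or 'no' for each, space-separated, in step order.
Step 0: SEND seq=7000 -> in-order
Step 1: SEND seq=7193 -> in-order
Step 3: SEND seq=7435 -> out-of-order
Step 4: SEND seq=7464 -> out-of-order
Step 5: SEND seq=7616 -> out-of-order
Step 6: SEND seq=100 -> in-order
Step 7: SEND seq=7772 -> out-of-order

Answer: yes yes no no no yes no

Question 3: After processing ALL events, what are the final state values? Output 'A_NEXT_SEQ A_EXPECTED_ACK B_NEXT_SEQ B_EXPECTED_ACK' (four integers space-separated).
After event 0: A_seq=100 A_ack=7193 B_seq=7193 B_ack=100
After event 1: A_seq=100 A_ack=7338 B_seq=7338 B_ack=100
After event 2: A_seq=100 A_ack=7338 B_seq=7435 B_ack=100
After event 3: A_seq=100 A_ack=7338 B_seq=7464 B_ack=100
After event 4: A_seq=100 A_ack=7338 B_seq=7616 B_ack=100
After event 5: A_seq=100 A_ack=7338 B_seq=7772 B_ack=100
After event 6: A_seq=189 A_ack=7338 B_seq=7772 B_ack=189
After event 7: A_seq=189 A_ack=7338 B_seq=7940 B_ack=189

Answer: 189 7338 7940 189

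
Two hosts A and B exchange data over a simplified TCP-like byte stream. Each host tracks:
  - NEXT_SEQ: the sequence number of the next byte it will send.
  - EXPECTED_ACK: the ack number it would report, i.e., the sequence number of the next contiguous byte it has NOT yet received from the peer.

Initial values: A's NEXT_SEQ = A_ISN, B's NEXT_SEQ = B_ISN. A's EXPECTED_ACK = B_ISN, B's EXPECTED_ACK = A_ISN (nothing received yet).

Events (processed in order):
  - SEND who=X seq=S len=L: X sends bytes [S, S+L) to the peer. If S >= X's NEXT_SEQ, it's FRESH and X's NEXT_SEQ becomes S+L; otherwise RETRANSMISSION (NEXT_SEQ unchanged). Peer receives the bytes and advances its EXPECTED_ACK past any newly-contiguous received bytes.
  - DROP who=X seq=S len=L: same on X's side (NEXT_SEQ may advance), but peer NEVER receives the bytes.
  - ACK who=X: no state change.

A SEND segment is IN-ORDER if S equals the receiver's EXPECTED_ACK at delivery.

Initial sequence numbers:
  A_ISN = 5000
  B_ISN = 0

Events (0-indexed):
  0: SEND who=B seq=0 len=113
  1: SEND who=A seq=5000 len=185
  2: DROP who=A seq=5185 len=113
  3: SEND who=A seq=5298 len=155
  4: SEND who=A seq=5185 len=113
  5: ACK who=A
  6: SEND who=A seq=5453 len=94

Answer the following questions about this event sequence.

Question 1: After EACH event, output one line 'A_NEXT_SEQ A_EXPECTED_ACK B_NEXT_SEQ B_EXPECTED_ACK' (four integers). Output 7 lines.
5000 113 113 5000
5185 113 113 5185
5298 113 113 5185
5453 113 113 5185
5453 113 113 5453
5453 113 113 5453
5547 113 113 5547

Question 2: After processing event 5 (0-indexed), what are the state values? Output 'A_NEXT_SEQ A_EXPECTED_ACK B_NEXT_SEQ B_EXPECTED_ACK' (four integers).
After event 0: A_seq=5000 A_ack=113 B_seq=113 B_ack=5000
After event 1: A_seq=5185 A_ack=113 B_seq=113 B_ack=5185
After event 2: A_seq=5298 A_ack=113 B_seq=113 B_ack=5185
After event 3: A_seq=5453 A_ack=113 B_seq=113 B_ack=5185
After event 4: A_seq=5453 A_ack=113 B_seq=113 B_ack=5453
After event 5: A_seq=5453 A_ack=113 B_seq=113 B_ack=5453

5453 113 113 5453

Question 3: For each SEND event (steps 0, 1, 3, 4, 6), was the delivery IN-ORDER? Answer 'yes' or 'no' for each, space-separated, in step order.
Step 0: SEND seq=0 -> in-order
Step 1: SEND seq=5000 -> in-order
Step 3: SEND seq=5298 -> out-of-order
Step 4: SEND seq=5185 -> in-order
Step 6: SEND seq=5453 -> in-order

Answer: yes yes no yes yes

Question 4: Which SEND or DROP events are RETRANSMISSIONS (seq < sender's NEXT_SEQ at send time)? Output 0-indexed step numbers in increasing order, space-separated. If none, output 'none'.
Answer: 4

Derivation:
Step 0: SEND seq=0 -> fresh
Step 1: SEND seq=5000 -> fresh
Step 2: DROP seq=5185 -> fresh
Step 3: SEND seq=5298 -> fresh
Step 4: SEND seq=5185 -> retransmit
Step 6: SEND seq=5453 -> fresh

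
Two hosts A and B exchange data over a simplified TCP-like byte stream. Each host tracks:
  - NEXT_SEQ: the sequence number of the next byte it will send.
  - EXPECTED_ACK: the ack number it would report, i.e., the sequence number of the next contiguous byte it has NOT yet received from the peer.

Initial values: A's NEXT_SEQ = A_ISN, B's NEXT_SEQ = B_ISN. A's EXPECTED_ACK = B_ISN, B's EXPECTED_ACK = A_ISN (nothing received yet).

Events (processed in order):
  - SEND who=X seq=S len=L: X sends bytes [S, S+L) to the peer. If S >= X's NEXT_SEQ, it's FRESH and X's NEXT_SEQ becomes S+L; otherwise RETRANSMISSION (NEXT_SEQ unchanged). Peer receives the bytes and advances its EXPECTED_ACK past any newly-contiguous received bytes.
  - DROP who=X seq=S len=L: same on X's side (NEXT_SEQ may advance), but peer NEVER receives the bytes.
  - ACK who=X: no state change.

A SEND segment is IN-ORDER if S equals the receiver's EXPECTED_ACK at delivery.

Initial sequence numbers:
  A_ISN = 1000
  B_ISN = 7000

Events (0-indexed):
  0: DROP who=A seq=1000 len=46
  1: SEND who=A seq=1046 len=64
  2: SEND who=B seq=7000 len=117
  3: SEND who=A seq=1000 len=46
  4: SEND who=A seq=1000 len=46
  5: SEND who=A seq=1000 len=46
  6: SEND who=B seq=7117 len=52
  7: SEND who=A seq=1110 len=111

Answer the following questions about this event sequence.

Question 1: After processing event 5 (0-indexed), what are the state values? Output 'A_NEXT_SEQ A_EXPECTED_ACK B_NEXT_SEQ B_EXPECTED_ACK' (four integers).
After event 0: A_seq=1046 A_ack=7000 B_seq=7000 B_ack=1000
After event 1: A_seq=1110 A_ack=7000 B_seq=7000 B_ack=1000
After event 2: A_seq=1110 A_ack=7117 B_seq=7117 B_ack=1000
After event 3: A_seq=1110 A_ack=7117 B_seq=7117 B_ack=1110
After event 4: A_seq=1110 A_ack=7117 B_seq=7117 B_ack=1110
After event 5: A_seq=1110 A_ack=7117 B_seq=7117 B_ack=1110

1110 7117 7117 1110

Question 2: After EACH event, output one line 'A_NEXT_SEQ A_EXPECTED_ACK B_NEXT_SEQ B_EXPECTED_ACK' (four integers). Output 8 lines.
1046 7000 7000 1000
1110 7000 7000 1000
1110 7117 7117 1000
1110 7117 7117 1110
1110 7117 7117 1110
1110 7117 7117 1110
1110 7169 7169 1110
1221 7169 7169 1221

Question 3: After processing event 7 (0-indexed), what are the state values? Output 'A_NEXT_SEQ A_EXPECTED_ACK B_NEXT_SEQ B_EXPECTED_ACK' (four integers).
After event 0: A_seq=1046 A_ack=7000 B_seq=7000 B_ack=1000
After event 1: A_seq=1110 A_ack=7000 B_seq=7000 B_ack=1000
After event 2: A_seq=1110 A_ack=7117 B_seq=7117 B_ack=1000
After event 3: A_seq=1110 A_ack=7117 B_seq=7117 B_ack=1110
After event 4: A_seq=1110 A_ack=7117 B_seq=7117 B_ack=1110
After event 5: A_seq=1110 A_ack=7117 B_seq=7117 B_ack=1110
After event 6: A_seq=1110 A_ack=7169 B_seq=7169 B_ack=1110
After event 7: A_seq=1221 A_ack=7169 B_seq=7169 B_ack=1221

1221 7169 7169 1221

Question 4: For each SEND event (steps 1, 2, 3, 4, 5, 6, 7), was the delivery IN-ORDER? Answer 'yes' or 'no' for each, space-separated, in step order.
Answer: no yes yes no no yes yes

Derivation:
Step 1: SEND seq=1046 -> out-of-order
Step 2: SEND seq=7000 -> in-order
Step 3: SEND seq=1000 -> in-order
Step 4: SEND seq=1000 -> out-of-order
Step 5: SEND seq=1000 -> out-of-order
Step 6: SEND seq=7117 -> in-order
Step 7: SEND seq=1110 -> in-order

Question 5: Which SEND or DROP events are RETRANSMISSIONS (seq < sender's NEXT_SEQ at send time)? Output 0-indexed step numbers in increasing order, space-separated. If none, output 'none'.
Answer: 3 4 5

Derivation:
Step 0: DROP seq=1000 -> fresh
Step 1: SEND seq=1046 -> fresh
Step 2: SEND seq=7000 -> fresh
Step 3: SEND seq=1000 -> retransmit
Step 4: SEND seq=1000 -> retransmit
Step 5: SEND seq=1000 -> retransmit
Step 6: SEND seq=7117 -> fresh
Step 7: SEND seq=1110 -> fresh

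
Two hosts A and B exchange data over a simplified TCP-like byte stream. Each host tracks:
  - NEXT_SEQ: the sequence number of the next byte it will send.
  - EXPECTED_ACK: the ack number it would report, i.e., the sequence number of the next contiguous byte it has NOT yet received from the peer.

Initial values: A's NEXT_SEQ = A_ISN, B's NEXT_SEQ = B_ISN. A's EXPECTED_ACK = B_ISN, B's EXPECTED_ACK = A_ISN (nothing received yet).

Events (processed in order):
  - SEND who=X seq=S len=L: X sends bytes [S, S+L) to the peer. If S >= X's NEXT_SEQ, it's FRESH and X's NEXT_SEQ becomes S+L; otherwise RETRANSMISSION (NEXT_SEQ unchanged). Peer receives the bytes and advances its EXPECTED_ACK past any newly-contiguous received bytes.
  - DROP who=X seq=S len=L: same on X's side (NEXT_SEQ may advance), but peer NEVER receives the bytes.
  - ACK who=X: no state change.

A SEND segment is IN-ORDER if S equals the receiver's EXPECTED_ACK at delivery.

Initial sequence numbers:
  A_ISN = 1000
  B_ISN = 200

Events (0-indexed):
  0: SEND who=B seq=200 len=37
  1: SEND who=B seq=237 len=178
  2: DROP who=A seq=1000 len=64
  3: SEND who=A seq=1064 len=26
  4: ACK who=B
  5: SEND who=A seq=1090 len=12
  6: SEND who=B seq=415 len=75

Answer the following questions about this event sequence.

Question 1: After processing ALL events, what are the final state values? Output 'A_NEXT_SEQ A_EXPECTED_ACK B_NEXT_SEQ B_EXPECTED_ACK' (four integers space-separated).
Answer: 1102 490 490 1000

Derivation:
After event 0: A_seq=1000 A_ack=237 B_seq=237 B_ack=1000
After event 1: A_seq=1000 A_ack=415 B_seq=415 B_ack=1000
After event 2: A_seq=1064 A_ack=415 B_seq=415 B_ack=1000
After event 3: A_seq=1090 A_ack=415 B_seq=415 B_ack=1000
After event 4: A_seq=1090 A_ack=415 B_seq=415 B_ack=1000
After event 5: A_seq=1102 A_ack=415 B_seq=415 B_ack=1000
After event 6: A_seq=1102 A_ack=490 B_seq=490 B_ack=1000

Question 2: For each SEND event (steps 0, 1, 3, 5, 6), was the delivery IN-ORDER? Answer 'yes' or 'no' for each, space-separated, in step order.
Step 0: SEND seq=200 -> in-order
Step 1: SEND seq=237 -> in-order
Step 3: SEND seq=1064 -> out-of-order
Step 5: SEND seq=1090 -> out-of-order
Step 6: SEND seq=415 -> in-order

Answer: yes yes no no yes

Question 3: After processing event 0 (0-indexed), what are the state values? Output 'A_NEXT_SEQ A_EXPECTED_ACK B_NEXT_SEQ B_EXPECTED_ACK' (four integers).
After event 0: A_seq=1000 A_ack=237 B_seq=237 B_ack=1000

1000 237 237 1000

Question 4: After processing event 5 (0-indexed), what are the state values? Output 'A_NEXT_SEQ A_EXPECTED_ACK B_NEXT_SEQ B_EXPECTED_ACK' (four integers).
After event 0: A_seq=1000 A_ack=237 B_seq=237 B_ack=1000
After event 1: A_seq=1000 A_ack=415 B_seq=415 B_ack=1000
After event 2: A_seq=1064 A_ack=415 B_seq=415 B_ack=1000
After event 3: A_seq=1090 A_ack=415 B_seq=415 B_ack=1000
After event 4: A_seq=1090 A_ack=415 B_seq=415 B_ack=1000
After event 5: A_seq=1102 A_ack=415 B_seq=415 B_ack=1000

1102 415 415 1000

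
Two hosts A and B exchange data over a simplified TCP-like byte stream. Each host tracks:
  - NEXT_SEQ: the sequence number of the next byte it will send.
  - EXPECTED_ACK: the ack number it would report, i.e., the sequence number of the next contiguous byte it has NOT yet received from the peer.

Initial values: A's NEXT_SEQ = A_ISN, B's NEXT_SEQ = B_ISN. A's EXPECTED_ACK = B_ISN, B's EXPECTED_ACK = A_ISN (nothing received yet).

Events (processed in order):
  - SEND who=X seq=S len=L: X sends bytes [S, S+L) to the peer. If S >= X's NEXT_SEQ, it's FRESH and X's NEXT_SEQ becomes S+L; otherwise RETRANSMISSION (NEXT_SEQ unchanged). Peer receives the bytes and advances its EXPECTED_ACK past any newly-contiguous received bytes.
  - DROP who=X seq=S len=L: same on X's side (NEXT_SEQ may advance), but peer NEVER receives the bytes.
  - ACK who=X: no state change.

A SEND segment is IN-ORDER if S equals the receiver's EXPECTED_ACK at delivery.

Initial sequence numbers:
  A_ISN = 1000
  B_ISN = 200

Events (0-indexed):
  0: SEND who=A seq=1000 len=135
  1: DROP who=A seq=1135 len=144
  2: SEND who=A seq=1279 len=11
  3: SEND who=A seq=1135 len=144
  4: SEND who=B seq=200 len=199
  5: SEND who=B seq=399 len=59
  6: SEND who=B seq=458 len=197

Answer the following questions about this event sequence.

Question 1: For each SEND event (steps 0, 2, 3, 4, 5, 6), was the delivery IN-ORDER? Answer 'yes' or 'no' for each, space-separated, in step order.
Answer: yes no yes yes yes yes

Derivation:
Step 0: SEND seq=1000 -> in-order
Step 2: SEND seq=1279 -> out-of-order
Step 3: SEND seq=1135 -> in-order
Step 4: SEND seq=200 -> in-order
Step 5: SEND seq=399 -> in-order
Step 6: SEND seq=458 -> in-order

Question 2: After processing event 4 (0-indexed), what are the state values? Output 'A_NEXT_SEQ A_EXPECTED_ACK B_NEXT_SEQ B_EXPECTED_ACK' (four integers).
After event 0: A_seq=1135 A_ack=200 B_seq=200 B_ack=1135
After event 1: A_seq=1279 A_ack=200 B_seq=200 B_ack=1135
After event 2: A_seq=1290 A_ack=200 B_seq=200 B_ack=1135
After event 3: A_seq=1290 A_ack=200 B_seq=200 B_ack=1290
After event 4: A_seq=1290 A_ack=399 B_seq=399 B_ack=1290

1290 399 399 1290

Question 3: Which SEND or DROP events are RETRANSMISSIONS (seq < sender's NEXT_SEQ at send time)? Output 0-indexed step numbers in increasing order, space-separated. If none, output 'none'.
Answer: 3

Derivation:
Step 0: SEND seq=1000 -> fresh
Step 1: DROP seq=1135 -> fresh
Step 2: SEND seq=1279 -> fresh
Step 3: SEND seq=1135 -> retransmit
Step 4: SEND seq=200 -> fresh
Step 5: SEND seq=399 -> fresh
Step 6: SEND seq=458 -> fresh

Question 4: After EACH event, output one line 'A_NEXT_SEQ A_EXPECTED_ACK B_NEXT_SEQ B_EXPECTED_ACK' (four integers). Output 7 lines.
1135 200 200 1135
1279 200 200 1135
1290 200 200 1135
1290 200 200 1290
1290 399 399 1290
1290 458 458 1290
1290 655 655 1290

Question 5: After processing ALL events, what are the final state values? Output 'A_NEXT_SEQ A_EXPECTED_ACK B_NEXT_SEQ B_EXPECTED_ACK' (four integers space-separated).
Answer: 1290 655 655 1290

Derivation:
After event 0: A_seq=1135 A_ack=200 B_seq=200 B_ack=1135
After event 1: A_seq=1279 A_ack=200 B_seq=200 B_ack=1135
After event 2: A_seq=1290 A_ack=200 B_seq=200 B_ack=1135
After event 3: A_seq=1290 A_ack=200 B_seq=200 B_ack=1290
After event 4: A_seq=1290 A_ack=399 B_seq=399 B_ack=1290
After event 5: A_seq=1290 A_ack=458 B_seq=458 B_ack=1290
After event 6: A_seq=1290 A_ack=655 B_seq=655 B_ack=1290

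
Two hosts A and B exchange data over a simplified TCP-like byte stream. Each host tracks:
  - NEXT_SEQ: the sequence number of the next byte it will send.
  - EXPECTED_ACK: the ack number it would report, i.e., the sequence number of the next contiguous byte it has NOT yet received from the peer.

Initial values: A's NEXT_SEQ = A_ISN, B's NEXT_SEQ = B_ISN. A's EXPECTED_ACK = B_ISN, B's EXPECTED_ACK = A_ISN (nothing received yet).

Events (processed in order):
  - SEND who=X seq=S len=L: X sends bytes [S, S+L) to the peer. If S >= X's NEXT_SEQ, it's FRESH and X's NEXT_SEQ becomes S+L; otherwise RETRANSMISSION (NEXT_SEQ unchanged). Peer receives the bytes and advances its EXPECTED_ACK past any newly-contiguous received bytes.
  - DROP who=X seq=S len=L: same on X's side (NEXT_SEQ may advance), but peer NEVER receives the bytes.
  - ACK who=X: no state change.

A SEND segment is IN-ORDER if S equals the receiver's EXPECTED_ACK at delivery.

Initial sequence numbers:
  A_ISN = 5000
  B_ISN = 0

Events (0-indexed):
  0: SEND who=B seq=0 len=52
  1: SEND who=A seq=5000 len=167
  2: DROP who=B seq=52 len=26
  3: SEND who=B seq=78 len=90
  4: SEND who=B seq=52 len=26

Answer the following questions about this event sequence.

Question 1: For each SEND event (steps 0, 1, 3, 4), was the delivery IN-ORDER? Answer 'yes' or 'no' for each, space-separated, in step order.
Answer: yes yes no yes

Derivation:
Step 0: SEND seq=0 -> in-order
Step 1: SEND seq=5000 -> in-order
Step 3: SEND seq=78 -> out-of-order
Step 4: SEND seq=52 -> in-order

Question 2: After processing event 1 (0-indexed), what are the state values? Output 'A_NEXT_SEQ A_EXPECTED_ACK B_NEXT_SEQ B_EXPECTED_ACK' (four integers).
After event 0: A_seq=5000 A_ack=52 B_seq=52 B_ack=5000
After event 1: A_seq=5167 A_ack=52 B_seq=52 B_ack=5167

5167 52 52 5167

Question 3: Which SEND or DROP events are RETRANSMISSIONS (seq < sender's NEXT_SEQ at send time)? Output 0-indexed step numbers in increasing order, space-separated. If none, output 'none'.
Answer: 4

Derivation:
Step 0: SEND seq=0 -> fresh
Step 1: SEND seq=5000 -> fresh
Step 2: DROP seq=52 -> fresh
Step 3: SEND seq=78 -> fresh
Step 4: SEND seq=52 -> retransmit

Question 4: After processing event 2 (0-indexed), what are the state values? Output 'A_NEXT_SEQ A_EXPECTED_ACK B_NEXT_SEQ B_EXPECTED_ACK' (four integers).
After event 0: A_seq=5000 A_ack=52 B_seq=52 B_ack=5000
After event 1: A_seq=5167 A_ack=52 B_seq=52 B_ack=5167
After event 2: A_seq=5167 A_ack=52 B_seq=78 B_ack=5167

5167 52 78 5167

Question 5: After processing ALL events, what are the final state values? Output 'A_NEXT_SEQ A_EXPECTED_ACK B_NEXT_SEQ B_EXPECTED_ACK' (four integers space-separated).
Answer: 5167 168 168 5167

Derivation:
After event 0: A_seq=5000 A_ack=52 B_seq=52 B_ack=5000
After event 1: A_seq=5167 A_ack=52 B_seq=52 B_ack=5167
After event 2: A_seq=5167 A_ack=52 B_seq=78 B_ack=5167
After event 3: A_seq=5167 A_ack=52 B_seq=168 B_ack=5167
After event 4: A_seq=5167 A_ack=168 B_seq=168 B_ack=5167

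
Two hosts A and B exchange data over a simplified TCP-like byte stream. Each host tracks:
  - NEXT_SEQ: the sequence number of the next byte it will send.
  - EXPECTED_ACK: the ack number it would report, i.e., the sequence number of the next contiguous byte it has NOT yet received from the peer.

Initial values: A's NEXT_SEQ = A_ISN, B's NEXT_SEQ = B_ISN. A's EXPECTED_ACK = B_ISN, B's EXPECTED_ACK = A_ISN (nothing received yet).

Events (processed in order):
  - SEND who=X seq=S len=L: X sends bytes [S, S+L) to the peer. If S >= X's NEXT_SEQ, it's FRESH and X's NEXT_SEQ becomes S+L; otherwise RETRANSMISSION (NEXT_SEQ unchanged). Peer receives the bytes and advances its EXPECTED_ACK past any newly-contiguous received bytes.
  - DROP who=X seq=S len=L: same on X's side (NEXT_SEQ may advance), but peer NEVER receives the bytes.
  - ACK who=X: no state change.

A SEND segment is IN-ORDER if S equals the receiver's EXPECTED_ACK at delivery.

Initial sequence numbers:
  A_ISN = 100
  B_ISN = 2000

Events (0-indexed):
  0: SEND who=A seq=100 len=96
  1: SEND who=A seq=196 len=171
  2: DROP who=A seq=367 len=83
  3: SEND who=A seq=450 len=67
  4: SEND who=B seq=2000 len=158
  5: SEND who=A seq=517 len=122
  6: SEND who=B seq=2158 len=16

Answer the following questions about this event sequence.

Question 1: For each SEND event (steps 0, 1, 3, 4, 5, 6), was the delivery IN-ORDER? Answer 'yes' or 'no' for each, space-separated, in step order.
Step 0: SEND seq=100 -> in-order
Step 1: SEND seq=196 -> in-order
Step 3: SEND seq=450 -> out-of-order
Step 4: SEND seq=2000 -> in-order
Step 5: SEND seq=517 -> out-of-order
Step 6: SEND seq=2158 -> in-order

Answer: yes yes no yes no yes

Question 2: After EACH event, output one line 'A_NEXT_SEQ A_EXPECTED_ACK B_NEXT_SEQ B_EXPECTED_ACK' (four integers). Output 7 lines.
196 2000 2000 196
367 2000 2000 367
450 2000 2000 367
517 2000 2000 367
517 2158 2158 367
639 2158 2158 367
639 2174 2174 367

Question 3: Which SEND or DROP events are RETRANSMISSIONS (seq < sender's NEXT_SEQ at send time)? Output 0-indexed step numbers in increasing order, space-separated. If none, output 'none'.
Step 0: SEND seq=100 -> fresh
Step 1: SEND seq=196 -> fresh
Step 2: DROP seq=367 -> fresh
Step 3: SEND seq=450 -> fresh
Step 4: SEND seq=2000 -> fresh
Step 5: SEND seq=517 -> fresh
Step 6: SEND seq=2158 -> fresh

Answer: none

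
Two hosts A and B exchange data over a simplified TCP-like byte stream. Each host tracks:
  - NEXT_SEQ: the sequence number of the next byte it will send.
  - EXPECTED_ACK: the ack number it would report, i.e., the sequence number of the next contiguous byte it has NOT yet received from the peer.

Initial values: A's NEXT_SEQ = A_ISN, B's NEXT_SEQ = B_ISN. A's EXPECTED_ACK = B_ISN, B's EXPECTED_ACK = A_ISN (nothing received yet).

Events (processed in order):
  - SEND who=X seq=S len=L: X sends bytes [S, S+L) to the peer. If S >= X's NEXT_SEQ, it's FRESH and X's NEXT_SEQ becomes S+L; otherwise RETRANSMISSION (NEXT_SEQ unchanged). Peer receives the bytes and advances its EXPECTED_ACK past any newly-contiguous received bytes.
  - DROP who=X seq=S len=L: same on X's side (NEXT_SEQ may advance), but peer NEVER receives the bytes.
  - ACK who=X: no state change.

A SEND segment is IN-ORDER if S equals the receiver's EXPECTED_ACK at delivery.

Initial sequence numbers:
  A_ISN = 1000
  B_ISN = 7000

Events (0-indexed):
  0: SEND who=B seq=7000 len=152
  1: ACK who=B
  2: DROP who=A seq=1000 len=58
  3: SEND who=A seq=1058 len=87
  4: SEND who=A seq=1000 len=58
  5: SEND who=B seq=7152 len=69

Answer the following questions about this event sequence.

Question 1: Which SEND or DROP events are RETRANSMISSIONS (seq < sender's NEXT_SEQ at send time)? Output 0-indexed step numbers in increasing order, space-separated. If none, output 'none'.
Answer: 4

Derivation:
Step 0: SEND seq=7000 -> fresh
Step 2: DROP seq=1000 -> fresh
Step 3: SEND seq=1058 -> fresh
Step 4: SEND seq=1000 -> retransmit
Step 5: SEND seq=7152 -> fresh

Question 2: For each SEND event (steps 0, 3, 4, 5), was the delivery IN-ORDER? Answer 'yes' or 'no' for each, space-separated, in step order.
Step 0: SEND seq=7000 -> in-order
Step 3: SEND seq=1058 -> out-of-order
Step 4: SEND seq=1000 -> in-order
Step 5: SEND seq=7152 -> in-order

Answer: yes no yes yes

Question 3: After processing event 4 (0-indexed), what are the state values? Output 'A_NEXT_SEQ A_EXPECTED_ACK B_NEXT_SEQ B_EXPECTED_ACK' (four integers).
After event 0: A_seq=1000 A_ack=7152 B_seq=7152 B_ack=1000
After event 1: A_seq=1000 A_ack=7152 B_seq=7152 B_ack=1000
After event 2: A_seq=1058 A_ack=7152 B_seq=7152 B_ack=1000
After event 3: A_seq=1145 A_ack=7152 B_seq=7152 B_ack=1000
After event 4: A_seq=1145 A_ack=7152 B_seq=7152 B_ack=1145

1145 7152 7152 1145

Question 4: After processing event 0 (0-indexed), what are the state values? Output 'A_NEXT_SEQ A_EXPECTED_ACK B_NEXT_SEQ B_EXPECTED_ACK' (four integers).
After event 0: A_seq=1000 A_ack=7152 B_seq=7152 B_ack=1000

1000 7152 7152 1000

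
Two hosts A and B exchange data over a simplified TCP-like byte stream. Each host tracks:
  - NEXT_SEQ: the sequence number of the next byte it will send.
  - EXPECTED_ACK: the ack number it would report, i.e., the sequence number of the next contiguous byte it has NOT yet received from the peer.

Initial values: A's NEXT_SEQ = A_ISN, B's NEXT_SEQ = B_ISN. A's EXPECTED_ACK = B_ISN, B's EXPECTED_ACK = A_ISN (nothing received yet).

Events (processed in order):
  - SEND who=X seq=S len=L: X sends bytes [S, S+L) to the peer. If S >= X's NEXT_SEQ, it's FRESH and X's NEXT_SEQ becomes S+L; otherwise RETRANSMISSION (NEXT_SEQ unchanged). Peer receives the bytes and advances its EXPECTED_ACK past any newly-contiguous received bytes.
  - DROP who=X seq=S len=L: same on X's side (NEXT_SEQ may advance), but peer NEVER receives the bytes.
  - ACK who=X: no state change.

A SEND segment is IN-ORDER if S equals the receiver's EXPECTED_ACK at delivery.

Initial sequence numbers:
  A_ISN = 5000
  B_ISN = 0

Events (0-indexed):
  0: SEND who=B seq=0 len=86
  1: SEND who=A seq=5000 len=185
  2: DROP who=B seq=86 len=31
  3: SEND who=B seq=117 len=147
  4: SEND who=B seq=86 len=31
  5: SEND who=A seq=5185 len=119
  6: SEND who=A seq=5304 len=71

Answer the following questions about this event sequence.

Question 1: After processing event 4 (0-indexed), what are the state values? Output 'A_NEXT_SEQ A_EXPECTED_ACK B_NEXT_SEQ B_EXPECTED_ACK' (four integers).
After event 0: A_seq=5000 A_ack=86 B_seq=86 B_ack=5000
After event 1: A_seq=5185 A_ack=86 B_seq=86 B_ack=5185
After event 2: A_seq=5185 A_ack=86 B_seq=117 B_ack=5185
After event 3: A_seq=5185 A_ack=86 B_seq=264 B_ack=5185
After event 4: A_seq=5185 A_ack=264 B_seq=264 B_ack=5185

5185 264 264 5185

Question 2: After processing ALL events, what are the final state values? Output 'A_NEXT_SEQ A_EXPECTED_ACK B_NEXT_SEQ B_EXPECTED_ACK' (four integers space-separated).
After event 0: A_seq=5000 A_ack=86 B_seq=86 B_ack=5000
After event 1: A_seq=5185 A_ack=86 B_seq=86 B_ack=5185
After event 2: A_seq=5185 A_ack=86 B_seq=117 B_ack=5185
After event 3: A_seq=5185 A_ack=86 B_seq=264 B_ack=5185
After event 4: A_seq=5185 A_ack=264 B_seq=264 B_ack=5185
After event 5: A_seq=5304 A_ack=264 B_seq=264 B_ack=5304
After event 6: A_seq=5375 A_ack=264 B_seq=264 B_ack=5375

Answer: 5375 264 264 5375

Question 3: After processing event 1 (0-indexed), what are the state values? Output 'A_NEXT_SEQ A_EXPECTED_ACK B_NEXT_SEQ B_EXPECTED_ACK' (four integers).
After event 0: A_seq=5000 A_ack=86 B_seq=86 B_ack=5000
After event 1: A_seq=5185 A_ack=86 B_seq=86 B_ack=5185

5185 86 86 5185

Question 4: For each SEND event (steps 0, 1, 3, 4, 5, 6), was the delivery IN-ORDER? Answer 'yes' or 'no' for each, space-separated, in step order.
Step 0: SEND seq=0 -> in-order
Step 1: SEND seq=5000 -> in-order
Step 3: SEND seq=117 -> out-of-order
Step 4: SEND seq=86 -> in-order
Step 5: SEND seq=5185 -> in-order
Step 6: SEND seq=5304 -> in-order

Answer: yes yes no yes yes yes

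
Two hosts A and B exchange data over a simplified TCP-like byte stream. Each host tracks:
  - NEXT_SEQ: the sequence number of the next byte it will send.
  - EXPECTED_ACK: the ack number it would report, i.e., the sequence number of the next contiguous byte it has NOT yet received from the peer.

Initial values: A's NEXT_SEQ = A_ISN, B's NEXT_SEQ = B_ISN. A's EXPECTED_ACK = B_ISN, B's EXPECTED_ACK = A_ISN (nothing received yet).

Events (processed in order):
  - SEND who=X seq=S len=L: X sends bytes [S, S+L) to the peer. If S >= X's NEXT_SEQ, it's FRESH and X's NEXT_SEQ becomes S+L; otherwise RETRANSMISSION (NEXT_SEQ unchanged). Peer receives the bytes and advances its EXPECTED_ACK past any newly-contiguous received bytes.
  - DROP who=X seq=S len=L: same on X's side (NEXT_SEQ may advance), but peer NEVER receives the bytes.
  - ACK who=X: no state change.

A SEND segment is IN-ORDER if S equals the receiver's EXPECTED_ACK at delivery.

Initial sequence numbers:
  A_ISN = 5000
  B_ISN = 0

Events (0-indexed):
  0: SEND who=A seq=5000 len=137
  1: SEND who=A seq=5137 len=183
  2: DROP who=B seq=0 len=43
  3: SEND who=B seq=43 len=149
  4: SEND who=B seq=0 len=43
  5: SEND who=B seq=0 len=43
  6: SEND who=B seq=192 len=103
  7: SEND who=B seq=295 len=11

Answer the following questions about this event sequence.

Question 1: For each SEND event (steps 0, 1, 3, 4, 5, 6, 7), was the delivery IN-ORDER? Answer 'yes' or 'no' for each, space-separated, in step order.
Answer: yes yes no yes no yes yes

Derivation:
Step 0: SEND seq=5000 -> in-order
Step 1: SEND seq=5137 -> in-order
Step 3: SEND seq=43 -> out-of-order
Step 4: SEND seq=0 -> in-order
Step 5: SEND seq=0 -> out-of-order
Step 6: SEND seq=192 -> in-order
Step 7: SEND seq=295 -> in-order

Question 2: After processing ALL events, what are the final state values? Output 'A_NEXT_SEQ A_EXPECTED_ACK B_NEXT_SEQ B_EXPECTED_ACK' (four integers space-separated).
Answer: 5320 306 306 5320

Derivation:
After event 0: A_seq=5137 A_ack=0 B_seq=0 B_ack=5137
After event 1: A_seq=5320 A_ack=0 B_seq=0 B_ack=5320
After event 2: A_seq=5320 A_ack=0 B_seq=43 B_ack=5320
After event 3: A_seq=5320 A_ack=0 B_seq=192 B_ack=5320
After event 4: A_seq=5320 A_ack=192 B_seq=192 B_ack=5320
After event 5: A_seq=5320 A_ack=192 B_seq=192 B_ack=5320
After event 6: A_seq=5320 A_ack=295 B_seq=295 B_ack=5320
After event 7: A_seq=5320 A_ack=306 B_seq=306 B_ack=5320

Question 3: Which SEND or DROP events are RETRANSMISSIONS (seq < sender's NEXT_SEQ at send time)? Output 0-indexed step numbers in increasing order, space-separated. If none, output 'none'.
Answer: 4 5

Derivation:
Step 0: SEND seq=5000 -> fresh
Step 1: SEND seq=5137 -> fresh
Step 2: DROP seq=0 -> fresh
Step 3: SEND seq=43 -> fresh
Step 4: SEND seq=0 -> retransmit
Step 5: SEND seq=0 -> retransmit
Step 6: SEND seq=192 -> fresh
Step 7: SEND seq=295 -> fresh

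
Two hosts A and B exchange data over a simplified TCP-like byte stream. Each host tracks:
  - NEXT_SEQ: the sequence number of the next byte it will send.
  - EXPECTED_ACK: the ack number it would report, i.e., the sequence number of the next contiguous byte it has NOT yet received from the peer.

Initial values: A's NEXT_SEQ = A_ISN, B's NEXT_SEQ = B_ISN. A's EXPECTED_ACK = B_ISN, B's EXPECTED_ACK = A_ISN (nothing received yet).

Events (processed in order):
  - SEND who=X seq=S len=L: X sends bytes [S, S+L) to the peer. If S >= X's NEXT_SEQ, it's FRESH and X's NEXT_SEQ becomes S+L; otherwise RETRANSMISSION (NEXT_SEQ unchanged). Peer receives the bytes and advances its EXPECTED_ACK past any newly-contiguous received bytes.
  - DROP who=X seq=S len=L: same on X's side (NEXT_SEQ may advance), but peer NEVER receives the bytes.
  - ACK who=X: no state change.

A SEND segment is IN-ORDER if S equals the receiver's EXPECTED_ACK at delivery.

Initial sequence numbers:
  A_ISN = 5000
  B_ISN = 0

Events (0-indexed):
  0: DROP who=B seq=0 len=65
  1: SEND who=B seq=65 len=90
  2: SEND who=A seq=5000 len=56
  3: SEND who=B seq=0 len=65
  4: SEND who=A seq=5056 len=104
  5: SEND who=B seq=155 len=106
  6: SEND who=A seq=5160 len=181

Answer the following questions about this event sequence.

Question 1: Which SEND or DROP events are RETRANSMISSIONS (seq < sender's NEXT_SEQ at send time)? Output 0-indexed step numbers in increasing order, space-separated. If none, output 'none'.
Answer: 3

Derivation:
Step 0: DROP seq=0 -> fresh
Step 1: SEND seq=65 -> fresh
Step 2: SEND seq=5000 -> fresh
Step 3: SEND seq=0 -> retransmit
Step 4: SEND seq=5056 -> fresh
Step 5: SEND seq=155 -> fresh
Step 6: SEND seq=5160 -> fresh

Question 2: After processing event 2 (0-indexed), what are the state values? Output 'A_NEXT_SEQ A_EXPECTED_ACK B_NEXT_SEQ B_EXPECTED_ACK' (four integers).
After event 0: A_seq=5000 A_ack=0 B_seq=65 B_ack=5000
After event 1: A_seq=5000 A_ack=0 B_seq=155 B_ack=5000
After event 2: A_seq=5056 A_ack=0 B_seq=155 B_ack=5056

5056 0 155 5056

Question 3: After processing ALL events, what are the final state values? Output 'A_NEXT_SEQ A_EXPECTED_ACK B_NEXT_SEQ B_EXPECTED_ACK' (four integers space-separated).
After event 0: A_seq=5000 A_ack=0 B_seq=65 B_ack=5000
After event 1: A_seq=5000 A_ack=0 B_seq=155 B_ack=5000
After event 2: A_seq=5056 A_ack=0 B_seq=155 B_ack=5056
After event 3: A_seq=5056 A_ack=155 B_seq=155 B_ack=5056
After event 4: A_seq=5160 A_ack=155 B_seq=155 B_ack=5160
After event 5: A_seq=5160 A_ack=261 B_seq=261 B_ack=5160
After event 6: A_seq=5341 A_ack=261 B_seq=261 B_ack=5341

Answer: 5341 261 261 5341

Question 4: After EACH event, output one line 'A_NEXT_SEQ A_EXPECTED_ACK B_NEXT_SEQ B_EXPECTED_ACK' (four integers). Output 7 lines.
5000 0 65 5000
5000 0 155 5000
5056 0 155 5056
5056 155 155 5056
5160 155 155 5160
5160 261 261 5160
5341 261 261 5341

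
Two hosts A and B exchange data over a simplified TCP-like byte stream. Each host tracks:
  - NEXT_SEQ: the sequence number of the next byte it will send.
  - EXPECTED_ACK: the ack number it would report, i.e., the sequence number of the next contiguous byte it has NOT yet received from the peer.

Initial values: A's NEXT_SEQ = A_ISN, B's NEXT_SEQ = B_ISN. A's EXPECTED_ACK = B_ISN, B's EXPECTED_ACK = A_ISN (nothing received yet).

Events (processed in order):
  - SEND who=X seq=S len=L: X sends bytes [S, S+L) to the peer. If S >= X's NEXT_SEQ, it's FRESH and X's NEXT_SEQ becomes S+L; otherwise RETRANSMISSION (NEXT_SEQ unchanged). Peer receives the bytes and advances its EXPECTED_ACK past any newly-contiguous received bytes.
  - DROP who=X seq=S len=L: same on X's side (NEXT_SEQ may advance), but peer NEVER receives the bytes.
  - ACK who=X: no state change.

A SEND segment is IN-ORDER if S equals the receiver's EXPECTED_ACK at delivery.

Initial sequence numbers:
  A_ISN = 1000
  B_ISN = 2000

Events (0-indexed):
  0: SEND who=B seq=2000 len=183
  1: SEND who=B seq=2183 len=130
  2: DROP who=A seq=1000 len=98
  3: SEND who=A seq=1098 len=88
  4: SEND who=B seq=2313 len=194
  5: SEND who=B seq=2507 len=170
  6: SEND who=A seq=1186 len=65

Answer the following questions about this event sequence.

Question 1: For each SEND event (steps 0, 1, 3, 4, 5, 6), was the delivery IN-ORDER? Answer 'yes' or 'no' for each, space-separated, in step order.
Step 0: SEND seq=2000 -> in-order
Step 1: SEND seq=2183 -> in-order
Step 3: SEND seq=1098 -> out-of-order
Step 4: SEND seq=2313 -> in-order
Step 5: SEND seq=2507 -> in-order
Step 6: SEND seq=1186 -> out-of-order

Answer: yes yes no yes yes no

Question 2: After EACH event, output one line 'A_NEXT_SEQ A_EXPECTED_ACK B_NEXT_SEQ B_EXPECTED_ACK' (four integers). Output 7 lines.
1000 2183 2183 1000
1000 2313 2313 1000
1098 2313 2313 1000
1186 2313 2313 1000
1186 2507 2507 1000
1186 2677 2677 1000
1251 2677 2677 1000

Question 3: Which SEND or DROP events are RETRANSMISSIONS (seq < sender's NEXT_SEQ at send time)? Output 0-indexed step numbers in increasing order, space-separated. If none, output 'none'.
Step 0: SEND seq=2000 -> fresh
Step 1: SEND seq=2183 -> fresh
Step 2: DROP seq=1000 -> fresh
Step 3: SEND seq=1098 -> fresh
Step 4: SEND seq=2313 -> fresh
Step 5: SEND seq=2507 -> fresh
Step 6: SEND seq=1186 -> fresh

Answer: none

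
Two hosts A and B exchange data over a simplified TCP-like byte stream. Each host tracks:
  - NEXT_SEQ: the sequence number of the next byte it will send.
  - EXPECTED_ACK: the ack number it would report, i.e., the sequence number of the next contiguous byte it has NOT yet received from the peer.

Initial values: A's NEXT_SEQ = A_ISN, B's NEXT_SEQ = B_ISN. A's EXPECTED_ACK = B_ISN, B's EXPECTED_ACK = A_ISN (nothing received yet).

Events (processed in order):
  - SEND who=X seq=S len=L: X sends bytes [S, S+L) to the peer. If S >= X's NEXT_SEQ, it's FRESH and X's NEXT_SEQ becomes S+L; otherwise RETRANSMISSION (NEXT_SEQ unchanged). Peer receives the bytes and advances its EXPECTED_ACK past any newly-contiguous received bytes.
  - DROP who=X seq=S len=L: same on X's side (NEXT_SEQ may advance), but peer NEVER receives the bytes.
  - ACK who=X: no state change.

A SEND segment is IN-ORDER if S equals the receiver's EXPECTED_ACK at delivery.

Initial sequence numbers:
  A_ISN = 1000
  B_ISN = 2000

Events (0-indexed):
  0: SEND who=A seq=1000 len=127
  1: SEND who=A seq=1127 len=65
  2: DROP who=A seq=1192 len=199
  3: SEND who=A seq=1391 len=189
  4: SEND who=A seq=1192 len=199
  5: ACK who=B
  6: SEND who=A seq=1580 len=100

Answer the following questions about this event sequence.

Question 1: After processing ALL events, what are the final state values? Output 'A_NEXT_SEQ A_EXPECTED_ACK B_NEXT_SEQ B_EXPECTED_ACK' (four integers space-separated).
Answer: 1680 2000 2000 1680

Derivation:
After event 0: A_seq=1127 A_ack=2000 B_seq=2000 B_ack=1127
After event 1: A_seq=1192 A_ack=2000 B_seq=2000 B_ack=1192
After event 2: A_seq=1391 A_ack=2000 B_seq=2000 B_ack=1192
After event 3: A_seq=1580 A_ack=2000 B_seq=2000 B_ack=1192
After event 4: A_seq=1580 A_ack=2000 B_seq=2000 B_ack=1580
After event 5: A_seq=1580 A_ack=2000 B_seq=2000 B_ack=1580
After event 6: A_seq=1680 A_ack=2000 B_seq=2000 B_ack=1680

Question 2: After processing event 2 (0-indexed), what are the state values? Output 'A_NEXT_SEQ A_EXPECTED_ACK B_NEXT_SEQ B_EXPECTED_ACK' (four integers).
After event 0: A_seq=1127 A_ack=2000 B_seq=2000 B_ack=1127
After event 1: A_seq=1192 A_ack=2000 B_seq=2000 B_ack=1192
After event 2: A_seq=1391 A_ack=2000 B_seq=2000 B_ack=1192

1391 2000 2000 1192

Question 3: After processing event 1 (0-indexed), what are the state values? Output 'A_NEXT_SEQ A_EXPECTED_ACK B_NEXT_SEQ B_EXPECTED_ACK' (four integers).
After event 0: A_seq=1127 A_ack=2000 B_seq=2000 B_ack=1127
After event 1: A_seq=1192 A_ack=2000 B_seq=2000 B_ack=1192

1192 2000 2000 1192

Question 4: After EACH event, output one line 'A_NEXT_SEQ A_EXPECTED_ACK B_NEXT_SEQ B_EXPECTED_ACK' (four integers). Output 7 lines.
1127 2000 2000 1127
1192 2000 2000 1192
1391 2000 2000 1192
1580 2000 2000 1192
1580 2000 2000 1580
1580 2000 2000 1580
1680 2000 2000 1680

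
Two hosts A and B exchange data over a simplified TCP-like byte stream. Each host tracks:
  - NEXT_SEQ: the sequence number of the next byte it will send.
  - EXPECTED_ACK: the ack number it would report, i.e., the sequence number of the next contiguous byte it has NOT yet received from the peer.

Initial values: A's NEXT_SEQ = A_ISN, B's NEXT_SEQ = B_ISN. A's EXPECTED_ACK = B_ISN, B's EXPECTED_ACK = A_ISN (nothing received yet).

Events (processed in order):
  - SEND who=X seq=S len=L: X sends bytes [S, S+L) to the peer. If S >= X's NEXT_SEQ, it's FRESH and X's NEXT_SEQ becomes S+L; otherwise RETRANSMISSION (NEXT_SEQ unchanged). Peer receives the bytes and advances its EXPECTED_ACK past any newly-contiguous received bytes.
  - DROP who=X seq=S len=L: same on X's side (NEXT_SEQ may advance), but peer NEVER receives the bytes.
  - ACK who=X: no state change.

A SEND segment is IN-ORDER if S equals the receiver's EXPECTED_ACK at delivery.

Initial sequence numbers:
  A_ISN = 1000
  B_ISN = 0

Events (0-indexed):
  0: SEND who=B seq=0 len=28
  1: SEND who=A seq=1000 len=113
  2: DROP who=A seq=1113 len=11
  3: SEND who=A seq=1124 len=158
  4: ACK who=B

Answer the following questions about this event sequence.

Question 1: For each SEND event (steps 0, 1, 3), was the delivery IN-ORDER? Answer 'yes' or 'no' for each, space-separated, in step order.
Answer: yes yes no

Derivation:
Step 0: SEND seq=0 -> in-order
Step 1: SEND seq=1000 -> in-order
Step 3: SEND seq=1124 -> out-of-order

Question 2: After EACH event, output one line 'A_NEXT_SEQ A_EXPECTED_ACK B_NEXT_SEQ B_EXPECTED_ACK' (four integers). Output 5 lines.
1000 28 28 1000
1113 28 28 1113
1124 28 28 1113
1282 28 28 1113
1282 28 28 1113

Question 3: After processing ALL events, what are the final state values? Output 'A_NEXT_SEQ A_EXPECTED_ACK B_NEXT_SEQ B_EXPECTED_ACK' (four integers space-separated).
After event 0: A_seq=1000 A_ack=28 B_seq=28 B_ack=1000
After event 1: A_seq=1113 A_ack=28 B_seq=28 B_ack=1113
After event 2: A_seq=1124 A_ack=28 B_seq=28 B_ack=1113
After event 3: A_seq=1282 A_ack=28 B_seq=28 B_ack=1113
After event 4: A_seq=1282 A_ack=28 B_seq=28 B_ack=1113

Answer: 1282 28 28 1113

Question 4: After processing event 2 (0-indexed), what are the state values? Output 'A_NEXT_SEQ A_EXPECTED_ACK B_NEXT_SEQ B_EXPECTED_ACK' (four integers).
After event 0: A_seq=1000 A_ack=28 B_seq=28 B_ack=1000
After event 1: A_seq=1113 A_ack=28 B_seq=28 B_ack=1113
After event 2: A_seq=1124 A_ack=28 B_seq=28 B_ack=1113

1124 28 28 1113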